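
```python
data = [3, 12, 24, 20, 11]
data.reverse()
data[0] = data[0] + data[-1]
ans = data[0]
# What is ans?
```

Trace:
`data = [3, 12, 24, 20, 11]` → data = [3, 12, 24, 20, 11]
`data.reverse()` → data = [11, 20, 24, 12, 3]
`data[0] = data[0] + data[-1]` → data = [14, 20, 24, 12, 3]
`ans = data[0]` → ans = 14
So ans = 14

Answer: 14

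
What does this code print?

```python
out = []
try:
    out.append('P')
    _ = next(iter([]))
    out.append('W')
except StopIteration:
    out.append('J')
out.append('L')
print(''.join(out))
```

Execution trace: 'P' (try body) → 'J' (except StopIteration) → 'L' (after the try/except). Output: PJL

Answer: PJL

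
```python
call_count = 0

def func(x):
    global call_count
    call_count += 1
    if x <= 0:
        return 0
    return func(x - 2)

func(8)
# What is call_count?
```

Linear recursion stepping by 2: 5 calls from x=8 down to ≤0.

Answer: 5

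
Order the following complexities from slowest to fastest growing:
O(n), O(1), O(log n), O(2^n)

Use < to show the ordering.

Ordered by growth rate: O(1) < O(log n) < O(n) < O(2^n)

Answer: O(1) < O(log n) < O(n) < O(2^n)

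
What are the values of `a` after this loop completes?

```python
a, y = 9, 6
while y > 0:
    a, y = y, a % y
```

GCD of 9 and 6
`a` takes the values: 9 → 6 → 3

Answer: 3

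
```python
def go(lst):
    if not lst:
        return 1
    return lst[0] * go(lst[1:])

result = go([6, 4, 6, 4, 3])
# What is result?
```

Product over [6, 4, 6, 4, 3] = 6 * 4 * 6 * 4 * 3 = 1728

Answer: 1728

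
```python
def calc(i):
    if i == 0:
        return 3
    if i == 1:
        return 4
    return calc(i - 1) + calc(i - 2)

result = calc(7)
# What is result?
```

Build up from base cases: calc(0)=3, calc(1)=4, calc(2)=7, calc(3)=11, calc(4)=18, calc(5)=29, calc(6)=47, ..., calc(7)=76

Answer: 76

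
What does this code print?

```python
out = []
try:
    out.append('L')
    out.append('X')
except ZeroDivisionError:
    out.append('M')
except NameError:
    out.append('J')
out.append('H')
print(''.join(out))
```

Execution trace: 'L' (try body) → 'X' (try body, no exception) → 'H' (after the try/except). Output: LXH

Answer: LXH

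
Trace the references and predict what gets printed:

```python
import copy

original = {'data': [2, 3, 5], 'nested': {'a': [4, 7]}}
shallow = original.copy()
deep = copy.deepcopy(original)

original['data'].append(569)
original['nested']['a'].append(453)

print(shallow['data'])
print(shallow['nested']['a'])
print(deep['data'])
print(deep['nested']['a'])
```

Key concept: comparing shallow vs deep copy.
Step by step:
`original = {'data': [2, 3, 5], 'nested': {'a': [4, 7]}}` → original = {'data': [2, 3, 5], 'nested': {'a': [4, 7]}}
`shallow = original.copy()` → shallow = {'data': [2, 3, 5], 'nested': {'a': [4, 7]}}
`deep = copy.deepcopy(original)` → deep = {'data': [2, 3, 5], 'nested': {'a': [4, 7]}}
`original['data'].append(569)` → original = {'data': [2, 3, 5, 569], 'nested': {'a': [4, 7]}}; shallow = {'data': [2, 3, 5, 569], 'nested': {'a': [4, 7]}}
`original['nested']['a'].append(453)` → original = {'data': [2, 3, 5, 569], 'nested': {'a': [4, 7, 453]}}; shallow = {'data': [2, 3, 5, 569], 'nested': {'a': [4, 7, 453]}}
`print(shallow['data'])` → prints [2, 3, 5, 569]
`print(shallow['nested']['a'])` → prints [4, 7, 453]
`print(deep['data'])` → prints [2, 3, 5]
`print(deep['nested']['a'])` → prints [4, 7]

Answer:
[2, 3, 5, 569]
[4, 7, 453]
[2, 3, 5]
[4, 7]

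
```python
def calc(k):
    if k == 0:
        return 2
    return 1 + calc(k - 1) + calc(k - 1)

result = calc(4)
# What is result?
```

calc(k) = 1 + 2·calc(k-1), calc(0)=2. Closed form: (2+1)·2^4 - 1 = 47.

Answer: 47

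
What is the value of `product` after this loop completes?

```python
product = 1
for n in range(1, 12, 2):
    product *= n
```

Product of 1, 3, 5, ... up to 11
`product` takes the values: 1 → 3 → 15 → 105 → 945 → 10395

Answer: 10395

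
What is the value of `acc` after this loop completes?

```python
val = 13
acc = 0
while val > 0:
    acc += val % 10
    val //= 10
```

Sum digits of 13
`acc` takes the values: 0 → 3 → 4

Answer: 4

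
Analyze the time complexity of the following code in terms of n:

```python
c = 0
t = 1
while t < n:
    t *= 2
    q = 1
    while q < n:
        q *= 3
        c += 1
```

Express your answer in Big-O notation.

Each loop level contributes: log n × log n. Multiplying the contributions gives O(log² n).

Answer: O(log² n)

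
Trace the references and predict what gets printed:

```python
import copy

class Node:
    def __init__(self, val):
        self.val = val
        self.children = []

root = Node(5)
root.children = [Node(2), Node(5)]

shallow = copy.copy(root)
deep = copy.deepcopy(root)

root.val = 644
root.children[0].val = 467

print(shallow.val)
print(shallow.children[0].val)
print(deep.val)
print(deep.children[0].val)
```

Key concept: deep copy with custom objects.
Step by step:
`root = Node(5)` → root = Node(val=5, children=[])
`root.children = [Node(2), Node(5)]` → root = Node(val=5, children=[Node(val=2, children=[]), Node(val=5, children=[])])
`shallow = copy.copy(root)` → shallow = Node(val=5, children=[Node(val=2, children=[]), Node(val=5, children=[])])
`deep = copy.deepcopy(root)` → deep = Node(val=5, children=[Node(val=2, children=[]), Node(val=5, children=[])])
`root.val = 644` → root = Node(val=644, children=[Node(val=2, children=[]), Node(val=5, children=[])])
`root.children[0].val = 467` → root = Node(val=644, children=[Node(val=467, children=[]), Node(val=5, children=[])]); shallow = Node(val=5, children=[Node(val=467, children=[]), Node(val=5, children=[])])
`print(shallow.val)` → prints 5
`print(shallow.children[0].val)` → prints 467
`print(deep.val)` → prints 5
`print(deep.children[0].val)` → prints 2

Answer:
5
467
5
2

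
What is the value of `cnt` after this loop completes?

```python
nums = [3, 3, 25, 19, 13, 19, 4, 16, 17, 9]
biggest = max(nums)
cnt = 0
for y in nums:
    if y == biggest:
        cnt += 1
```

Count of max value 25 in [3, 3, 25, 19, 13, 19, 4, 16, 17, 9]
`cnt` takes the values: 0 → 1

Answer: 1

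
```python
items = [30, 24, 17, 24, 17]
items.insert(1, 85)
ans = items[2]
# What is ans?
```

Trace:
`items = [30, 24, 17, 24, 17]` → items = [30, 24, 17, 24, 17]
`items.insert(1, 85)` → items = [30, 85, 24, 17, 24, 17]
`ans = items[2]` → ans = 24
So ans = 24

Answer: 24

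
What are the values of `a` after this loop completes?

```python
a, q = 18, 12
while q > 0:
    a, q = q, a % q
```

GCD of 18 and 12
`a` takes the values: 18 → 12 → 6

Answer: 6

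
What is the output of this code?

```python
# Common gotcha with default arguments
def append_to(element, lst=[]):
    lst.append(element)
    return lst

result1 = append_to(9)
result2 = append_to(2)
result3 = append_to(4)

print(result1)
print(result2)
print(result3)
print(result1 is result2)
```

Key concept: mutable default argument gotcha.
Step by step:
`result1 = append_to(9)` → result1 = [9]
`result2 = append_to(2)` → result1 = [9, 2] (same object as result2); result2 = [9, 2] (same object as result1)
`result3 = append_to(4)` → result1 = [9, 2, 4] (same object as result2, result3); result2 = [9, 2, 4] (same object as result1, result3); result3 = [9, 2, 4] (same object as result1, result2)
`print(result1)` → prints [9, 2, 4]
`print(result2)` → prints [9, 2, 4]
`print(result3)` → prints [9, 2, 4]
`print(result1 is result2)` → prints True

Answer:
[9, 2, 4]
[9, 2, 4]
[9, 2, 4]
True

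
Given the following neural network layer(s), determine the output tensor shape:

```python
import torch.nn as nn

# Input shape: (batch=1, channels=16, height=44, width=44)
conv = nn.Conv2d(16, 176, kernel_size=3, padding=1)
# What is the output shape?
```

Input: (1, 16, 44, 44) -> Output: (1, 176, 44, 44)

Answer: (1, 176, 44, 44)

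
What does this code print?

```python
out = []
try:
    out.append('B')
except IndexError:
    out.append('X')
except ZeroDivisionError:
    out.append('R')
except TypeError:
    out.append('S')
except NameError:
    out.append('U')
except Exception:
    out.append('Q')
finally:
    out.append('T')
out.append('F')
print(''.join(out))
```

Execution trace: 'B' (try body, no exception) → 'T' (finally) → 'F' (after the try/except). Output: BTF

Answer: BTF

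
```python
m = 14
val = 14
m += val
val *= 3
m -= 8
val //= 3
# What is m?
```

Trace:
`m = 14` → m = 14
`val = 14` → val = 14
`m += val` → m = 28
`val *= 3` → val = 42
`m -= 8` → m = 20
`val //= 3` → val = 14
So m = 20

Answer: 20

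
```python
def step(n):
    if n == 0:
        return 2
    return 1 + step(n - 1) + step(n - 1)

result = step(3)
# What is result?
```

step(n) = 1 + 2·step(n-1), step(0)=2. Closed form: (2+1)·2^3 - 1 = 23.

Answer: 23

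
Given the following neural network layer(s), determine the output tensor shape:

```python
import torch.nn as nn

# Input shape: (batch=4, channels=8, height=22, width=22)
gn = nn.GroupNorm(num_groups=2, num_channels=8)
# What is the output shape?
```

Input: (4, 8, 22, 22) -> Output: (4, 8, 22, 22)

Answer: (4, 8, 22, 22)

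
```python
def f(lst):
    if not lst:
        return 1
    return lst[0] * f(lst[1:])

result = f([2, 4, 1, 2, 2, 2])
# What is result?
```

Product over [2, 4, 1, 2, 2, 2] = 2 * 4 * 1 * 2 * 2 * 2 = 64

Answer: 64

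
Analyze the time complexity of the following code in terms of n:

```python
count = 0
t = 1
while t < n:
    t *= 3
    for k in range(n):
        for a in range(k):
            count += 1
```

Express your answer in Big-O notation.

Each loop level contributes: log n × n × n. Multiplying the contributions gives O(n^2 log n).

Answer: O(n^2 log n)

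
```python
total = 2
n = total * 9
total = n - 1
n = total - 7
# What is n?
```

Trace:
`total = 2` → total = 2
`n = total * 9` → n = 18
`total = n - 1` → total = 17
`n = total - 7` → n = 10
So n = 10

Answer: 10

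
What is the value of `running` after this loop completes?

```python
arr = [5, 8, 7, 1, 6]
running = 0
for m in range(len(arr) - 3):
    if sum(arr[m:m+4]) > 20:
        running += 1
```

Count windows with sum > 20
`running` takes the values: 0 → 1 → 2

Answer: 2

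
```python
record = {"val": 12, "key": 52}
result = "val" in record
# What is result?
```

Trace:
`record = {"val": 12, "key": 52}` → record = {'val': 12, 'key': 52}
`result = "val" in record` → result = True
So result = True

Answer: True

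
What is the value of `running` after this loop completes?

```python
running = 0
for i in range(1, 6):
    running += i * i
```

Sum of squares 1² to 5² = 55
`running` takes the values: 0 → 1 → 5 → 14 → 30 → 55

Answer: 55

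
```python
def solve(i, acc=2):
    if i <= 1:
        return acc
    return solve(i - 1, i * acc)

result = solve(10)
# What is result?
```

Accumulator trace (n, acc): (10, 2) -> (9, 20) -> (8, 180) -> (7, 1440) -> (6, 10080) -> (5, 60480) -> (4, 302400) -> (3, 1209600) -> (2, 3628800) -> (1, 7257600) -> return 7257600

Answer: 7257600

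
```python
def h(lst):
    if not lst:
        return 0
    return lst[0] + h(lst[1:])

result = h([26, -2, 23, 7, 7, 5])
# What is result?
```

26 + (-2) + 23 + 7 + 7 + 5 + 0 = 66

Answer: 66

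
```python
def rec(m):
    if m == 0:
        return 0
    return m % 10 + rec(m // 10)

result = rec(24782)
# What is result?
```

Sum of digits of 24782: 2 + 8 + 7 + 4 + 2 = 23

Answer: 23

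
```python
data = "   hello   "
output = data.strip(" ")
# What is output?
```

Trace:
`data = "   hello   "` → data = '   hello   '
`output = data.strip(" ")` → output = 'hello'
So output = 'hello'

Answer: 'hello'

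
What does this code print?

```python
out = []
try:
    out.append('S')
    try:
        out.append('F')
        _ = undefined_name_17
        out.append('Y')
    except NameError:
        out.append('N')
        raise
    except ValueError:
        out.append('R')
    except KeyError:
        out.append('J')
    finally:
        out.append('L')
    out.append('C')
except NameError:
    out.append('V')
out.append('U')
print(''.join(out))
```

Execution trace: 'S' (try body) → 'F' (inner try body) → 'N' (inner except NameError) → 'L' (inner finally) → 'V' (except NameError) → 'U' (after the try/except). Output: SFNLVU

Answer: SFNLVU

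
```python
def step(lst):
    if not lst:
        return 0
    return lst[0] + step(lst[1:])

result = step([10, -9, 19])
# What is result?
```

10 + (-9) + 19 + 0 = 20

Answer: 20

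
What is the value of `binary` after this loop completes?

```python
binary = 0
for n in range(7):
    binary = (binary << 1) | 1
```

Build 7 consecutive 1-bits: 0b1111111
`binary` takes the values: 0 → 1 → 3 → 7 → 15 → 31 → 63 → 127

Answer: 127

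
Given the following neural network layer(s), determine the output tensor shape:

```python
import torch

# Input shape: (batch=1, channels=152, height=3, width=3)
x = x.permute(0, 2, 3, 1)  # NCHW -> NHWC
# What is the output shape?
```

Input: (1, 152, 3, 3) -> Output: (1, 3, 3, 152)

Answer: (1, 3, 3, 152)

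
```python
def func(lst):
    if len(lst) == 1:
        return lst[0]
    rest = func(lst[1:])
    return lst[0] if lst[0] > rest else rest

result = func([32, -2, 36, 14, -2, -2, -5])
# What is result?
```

Recursive max over [32, -2, 36, 14, -2, -2, -5] = 36

Answer: 36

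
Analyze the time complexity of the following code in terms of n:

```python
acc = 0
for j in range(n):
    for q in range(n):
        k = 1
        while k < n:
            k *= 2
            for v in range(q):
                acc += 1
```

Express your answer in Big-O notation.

Each loop level contributes: n × n × log n × n. Multiplying the contributions gives O(n^3 log n).

Answer: O(n^3 log n)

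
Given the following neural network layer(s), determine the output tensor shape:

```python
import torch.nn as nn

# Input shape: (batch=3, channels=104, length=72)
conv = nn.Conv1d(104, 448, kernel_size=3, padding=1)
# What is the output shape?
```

Input: (3, 104, 72) -> Output: (3, 448, 72)

Answer: (3, 448, 72)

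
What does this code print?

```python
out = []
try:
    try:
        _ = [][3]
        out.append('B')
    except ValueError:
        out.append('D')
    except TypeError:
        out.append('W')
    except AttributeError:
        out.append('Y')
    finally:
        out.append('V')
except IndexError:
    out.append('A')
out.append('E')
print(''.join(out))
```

Execution trace: 'V' (finally) → 'A' (outer except IndexError) → 'E' (after the try/except). Output: VAE

Answer: VAE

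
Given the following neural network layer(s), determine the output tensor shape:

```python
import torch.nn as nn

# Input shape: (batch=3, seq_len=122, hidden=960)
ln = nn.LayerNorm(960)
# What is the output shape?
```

Input: (3, 122, 960) -> Output: (3, 122, 960)

Answer: (3, 122, 960)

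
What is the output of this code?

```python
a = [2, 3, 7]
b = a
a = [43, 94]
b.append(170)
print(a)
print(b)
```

Key concept: rebinding vs mutation: a is rebound to a new list, b still points at the original.
Step by step:
`a = [2, 3, 7]` → a = [2, 3, 7]
`b = a` → b = [2, 3, 7] (same object as a)
`a = [43, 94]` → a = [43, 94]
`b.append(170)` → b = [2, 3, 7, 170]
`print(a)` → prints [43, 94]
`print(b)` → prints [2, 3, 7, 170]

Answer:
[43, 94]
[2, 3, 7, 170]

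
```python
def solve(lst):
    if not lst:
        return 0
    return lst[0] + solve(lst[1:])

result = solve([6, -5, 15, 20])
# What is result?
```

6 + (-5) + 15 + 20 + 0 = 36

Answer: 36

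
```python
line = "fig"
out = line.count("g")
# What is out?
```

Trace:
`line = "fig"` → line = 'fig'
`out = line.count("g")` → out = 1
So out = 1

Answer: 1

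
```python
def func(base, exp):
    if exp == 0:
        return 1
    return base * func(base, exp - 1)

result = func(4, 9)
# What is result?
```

func(4, 9) = 4 * 4 * 4 * 4 * 4 * 4 * 4 * 4 * 4 = 262144

Answer: 262144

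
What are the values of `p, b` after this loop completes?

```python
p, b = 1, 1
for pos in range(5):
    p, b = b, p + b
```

Fibonacci: after 5 iterations
`p, b` takes the values: (1, 1) → (1, 2) → (2, 3) → (3, 5) → (5, 8) → (8, 13)

Answer: 8, 13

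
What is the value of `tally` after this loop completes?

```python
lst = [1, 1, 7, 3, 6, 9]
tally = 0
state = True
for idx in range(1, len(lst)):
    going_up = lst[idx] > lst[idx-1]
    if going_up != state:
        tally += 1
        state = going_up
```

Count direction changes in [1, 1, 7, 3, 6, 9]
`tally` takes the values: 0 → 1 → 2 → 3 → 4

Answer: 4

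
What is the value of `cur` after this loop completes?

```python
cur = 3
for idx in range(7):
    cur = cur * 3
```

Multiply by 3, 7 times: 3 * 3^7 = 6561
`cur` takes the values: 3 → 9 → 27 → 81 → 243 → 729 → 2187 → 6561

Answer: 6561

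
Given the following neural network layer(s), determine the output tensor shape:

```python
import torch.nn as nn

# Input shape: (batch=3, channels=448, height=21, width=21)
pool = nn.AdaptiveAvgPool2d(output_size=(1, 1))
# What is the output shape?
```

Input: (3, 448, 21, 21) -> Output: (3, 448, 1, 1)

Answer: (3, 448, 1, 1)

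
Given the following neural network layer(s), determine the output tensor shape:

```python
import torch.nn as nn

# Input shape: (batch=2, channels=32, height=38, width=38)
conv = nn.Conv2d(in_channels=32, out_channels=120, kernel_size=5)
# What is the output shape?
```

Input: (2, 32, 38, 38) -> Output: (2, 120, 34, 34)

Answer: (2, 120, 34, 34)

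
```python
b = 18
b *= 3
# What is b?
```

Trace:
`b = 18` → b = 18
`b *= 3` → b = 54
So b = 54

Answer: 54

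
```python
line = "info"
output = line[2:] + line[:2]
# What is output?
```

Trace:
`line = "info"` → line = 'info'
`output = line[2:] + line[:2]` → output = 'foin'
So output = 'foin'

Answer: 'foin'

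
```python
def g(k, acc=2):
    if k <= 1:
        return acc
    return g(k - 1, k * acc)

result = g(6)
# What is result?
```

Accumulator trace (n, acc): (6, 2) -> (5, 12) -> (4, 60) -> (3, 240) -> (2, 720) -> (1, 1440) -> return 1440

Answer: 1440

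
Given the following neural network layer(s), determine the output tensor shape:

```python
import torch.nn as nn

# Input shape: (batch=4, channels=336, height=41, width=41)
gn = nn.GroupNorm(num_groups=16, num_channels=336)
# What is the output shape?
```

Input: (4, 336, 41, 41) -> Output: (4, 336, 41, 41)

Answer: (4, 336, 41, 41)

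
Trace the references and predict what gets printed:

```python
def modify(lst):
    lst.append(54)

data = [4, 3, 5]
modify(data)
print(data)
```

Key concept: function modifies passed list.
Step by step:
`data = [4, 3, 5]` → data = [4, 3, 5]
`modify(data)` → data = [4, 3, 5, 54]
`print(data)` → prints [4, 3, 5, 54]

Answer: [4, 3, 5, 54]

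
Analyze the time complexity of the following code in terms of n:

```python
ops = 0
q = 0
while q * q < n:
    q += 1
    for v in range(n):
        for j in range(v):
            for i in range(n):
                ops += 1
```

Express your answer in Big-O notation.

Each loop level contributes: √n × n × n × n. Multiplying the contributions gives O(n^3√n).

Answer: O(n^3√n)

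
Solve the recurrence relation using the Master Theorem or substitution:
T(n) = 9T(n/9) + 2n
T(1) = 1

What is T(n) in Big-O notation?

By Master Theorem: a=9, b=9, f(n)=2n. Since log_9(9) = 1 and f(n) = Θ(n^1), Case 2 applies. T(n) = O(n log n).

Answer: O(n log n)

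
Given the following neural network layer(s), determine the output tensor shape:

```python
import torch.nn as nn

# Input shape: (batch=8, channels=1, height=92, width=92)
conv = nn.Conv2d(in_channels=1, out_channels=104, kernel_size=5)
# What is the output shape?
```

Input: (8, 1, 92, 92) -> Output: (8, 104, 88, 88)

Answer: (8, 104, 88, 88)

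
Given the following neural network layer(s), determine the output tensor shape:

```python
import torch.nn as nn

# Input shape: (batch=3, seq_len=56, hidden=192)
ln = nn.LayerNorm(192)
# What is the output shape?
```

Input: (3, 56, 192) -> Output: (3, 56, 192)

Answer: (3, 56, 192)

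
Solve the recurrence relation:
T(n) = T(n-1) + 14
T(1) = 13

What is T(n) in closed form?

Unrolling: T(n) = T(1) + 14·(n-1) = 13 + 14(n-1) = 14n - 1.

Answer: T(n) = 14n - 1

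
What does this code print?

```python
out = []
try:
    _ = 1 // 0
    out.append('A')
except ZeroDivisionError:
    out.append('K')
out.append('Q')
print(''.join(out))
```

Execution trace: 'K' (except ZeroDivisionError) → 'Q' (after the try/except). Output: KQ

Answer: KQ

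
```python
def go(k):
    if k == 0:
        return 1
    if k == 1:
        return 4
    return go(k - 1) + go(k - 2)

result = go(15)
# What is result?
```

Build up from base cases: go(0)=1, go(1)=4, go(2)=5, go(3)=9, go(4)=14, go(5)=23, go(6)=37, ..., go(15)=2817

Answer: 2817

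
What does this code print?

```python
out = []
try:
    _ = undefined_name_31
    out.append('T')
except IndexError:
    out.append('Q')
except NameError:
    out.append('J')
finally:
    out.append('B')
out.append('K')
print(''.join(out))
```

Execution trace: 'J' (except NameError) → 'B' (finally) → 'K' (after the try/except). Output: JBK

Answer: JBK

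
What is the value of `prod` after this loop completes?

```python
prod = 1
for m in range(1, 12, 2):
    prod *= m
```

Product of 1, 3, 5, ... up to 11
`prod` takes the values: 1 → 3 → 15 → 105 → 945 → 10395

Answer: 10395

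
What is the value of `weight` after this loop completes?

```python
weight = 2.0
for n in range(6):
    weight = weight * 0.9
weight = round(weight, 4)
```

Exponential decay: 2.0 * 0.9^6
`weight` takes the values: 2.0 → 1.8 → 1.62 → 1.458 → 1.3122 → 1.18098 → 1.062882 → 1.0629

Answer: 1.0629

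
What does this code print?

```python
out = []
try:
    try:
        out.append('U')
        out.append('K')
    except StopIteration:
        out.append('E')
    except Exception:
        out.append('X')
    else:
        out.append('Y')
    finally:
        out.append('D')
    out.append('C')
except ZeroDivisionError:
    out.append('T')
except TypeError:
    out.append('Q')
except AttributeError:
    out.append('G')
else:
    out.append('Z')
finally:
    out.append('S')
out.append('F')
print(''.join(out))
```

Execution trace: 'U' (inner try body) → 'K' (inner try body, no exception) → 'Y' (inner else) → 'D' (inner finally) → 'C' (try body, no exception) → 'Z' (else) → 'S' (finally) → 'F' (after the try/except). Output: UKYDCZSF

Answer: UKYDCZSF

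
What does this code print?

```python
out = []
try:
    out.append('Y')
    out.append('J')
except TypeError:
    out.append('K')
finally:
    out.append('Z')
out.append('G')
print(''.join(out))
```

Execution trace: 'Y' (try body) → 'J' (try body, no exception) → 'Z' (finally) → 'G' (after the try/except). Output: YJZG

Answer: YJZG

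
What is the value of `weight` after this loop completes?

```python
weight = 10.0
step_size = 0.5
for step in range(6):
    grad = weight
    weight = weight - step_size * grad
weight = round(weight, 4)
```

Gradient descent: w = 10.0 * (1 - 0.5)^6
`weight` takes the values: 10.0 → 5.0 → 2.5 → 1.25 → 0.625 → 0.3125 → 0.15625 → 0.1562

Answer: 0.1562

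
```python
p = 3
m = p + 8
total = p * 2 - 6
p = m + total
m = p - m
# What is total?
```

Trace:
`p = 3` → p = 3
`m = p + 8` → m = 11
`total = p * 2 - 6` → total = 0
`p = m + total` → p = 11
`m = p - m` → m = 0
So total = 0

Answer: 0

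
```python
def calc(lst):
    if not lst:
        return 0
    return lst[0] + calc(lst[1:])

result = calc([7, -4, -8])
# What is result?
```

7 + (-4) + (-8) + 0 = -5

Answer: -5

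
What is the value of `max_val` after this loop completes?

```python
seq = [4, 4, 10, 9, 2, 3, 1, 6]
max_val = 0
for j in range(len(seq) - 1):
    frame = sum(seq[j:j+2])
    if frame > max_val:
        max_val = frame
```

Max sum of 2-element window in [4, 4, 10, 9, 2, 3, 1, 6]
`max_val` takes the values: 0 → 8 → 14 → 19

Answer: 19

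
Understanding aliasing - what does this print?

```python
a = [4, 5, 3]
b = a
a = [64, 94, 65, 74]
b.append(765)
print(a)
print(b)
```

Key concept: rebinding vs mutation: a is rebound to a new list, b still points at the original.
Step by step:
`a = [4, 5, 3]` → a = [4, 5, 3]
`b = a` → b = [4, 5, 3] (same object as a)
`a = [64, 94, 65, 74]` → a = [64, 94, 65, 74]
`b.append(765)` → b = [4, 5, 3, 765]
`print(a)` → prints [64, 94, 65, 74]
`print(b)` → prints [4, 5, 3, 765]

Answer:
[64, 94, 65, 74]
[4, 5, 3, 765]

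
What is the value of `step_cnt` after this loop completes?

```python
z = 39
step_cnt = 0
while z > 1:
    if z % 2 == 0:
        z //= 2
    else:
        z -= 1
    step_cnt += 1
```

Steps to reduce 39 to 1
`step_cnt` takes the values: 0 → 1 → 2 → 3 → 4 → 5 → 6 → 7 → 8

Answer: 8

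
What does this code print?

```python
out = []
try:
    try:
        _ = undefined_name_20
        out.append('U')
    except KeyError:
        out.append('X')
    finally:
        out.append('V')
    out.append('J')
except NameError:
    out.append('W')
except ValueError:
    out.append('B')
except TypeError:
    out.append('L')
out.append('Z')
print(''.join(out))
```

Execution trace: 'V' (inner finally) → 'W' (except NameError) → 'Z' (after the try/except). Output: VWZ

Answer: VWZ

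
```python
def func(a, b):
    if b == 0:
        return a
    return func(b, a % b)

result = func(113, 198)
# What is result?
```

func(113, 198) -> func(198, 113) -> func(113, 85) -> func(85, 28) -> func(28, 1) -> func(1, 0) -> 1

Answer: 1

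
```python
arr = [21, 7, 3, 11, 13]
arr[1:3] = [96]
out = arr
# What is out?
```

Trace:
`arr = [21, 7, 3, 11, 13]` → arr = [21, 7, 3, 11, 13]
`arr[1:3] = [96]` → arr = [21, 96, 11, 13]
`out = arr` → out = [21, 96, 11, 13]
So out = [21, 96, 11, 13]

Answer: [21, 96, 11, 13]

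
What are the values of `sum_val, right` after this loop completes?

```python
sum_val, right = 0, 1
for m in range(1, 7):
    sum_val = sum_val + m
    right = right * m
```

Sum and factorial of 1 to 6
`sum_val, right` takes the values: (0, 1) → (1, 1) → (3, 1) → (3, 2) → (6, 2) → (6, 6) → (10, 6) → (10, 24) → (15, 24) → (15, 120) → (21, 120) → (21, 720)

Answer: 21, 720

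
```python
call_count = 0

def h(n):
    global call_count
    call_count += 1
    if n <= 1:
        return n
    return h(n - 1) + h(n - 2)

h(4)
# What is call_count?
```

Calls(n) = 1 + Calls(n-1) + Calls(n-2); Calls(0)=Calls(1)=1. For n=4 this gives 9.

Answer: 9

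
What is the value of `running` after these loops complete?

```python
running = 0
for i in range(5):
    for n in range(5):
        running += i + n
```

Sum of all i+n for i,n in 5x5
`running` takes the values: 0 → 1 → 3 → 6 → 10 → 11 → 13 → 16 → 20 → 25 → 27 → 30 → 34 → 39 → 45 → 48 → 52 → 57 → 63 → 70 → 74 → 79 → 85 → 92 → 100

Answer: 100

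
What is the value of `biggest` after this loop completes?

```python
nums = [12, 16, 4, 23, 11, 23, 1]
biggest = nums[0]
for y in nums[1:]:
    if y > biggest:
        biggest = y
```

Maximum of [12, 16, 4, 23, 11, 23, 1]
`biggest` takes the values: 12 → 16 → 23

Answer: 23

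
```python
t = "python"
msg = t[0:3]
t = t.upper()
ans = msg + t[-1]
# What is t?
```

Trace:
`t = "python"` → t = 'python'
`msg = t[0:3]` → msg = 'pyt'
`t = t.upper()` → t = 'PYTHON'
`ans = msg + t[-1]` → ans = 'pytN'
So t = 'PYTHON'

Answer: 'PYTHON'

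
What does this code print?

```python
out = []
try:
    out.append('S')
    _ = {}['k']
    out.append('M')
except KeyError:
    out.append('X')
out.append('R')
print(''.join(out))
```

Execution trace: 'S' (try body) → 'X' (except KeyError) → 'R' (after the try/except). Output: SXR

Answer: SXR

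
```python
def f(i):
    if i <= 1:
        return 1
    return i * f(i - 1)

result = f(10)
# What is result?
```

f(10) = 10 * 9 * 8 * 7 * 6 * 5 * 4 * 3 * 2 * 1 = 3628800

Answer: 3628800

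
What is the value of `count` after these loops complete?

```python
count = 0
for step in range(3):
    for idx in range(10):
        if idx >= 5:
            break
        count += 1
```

Inner breaks at 5, outer runs 3 times
`count` takes the values: 0 → 1 → 2 → 3 → 4 → 5 → 6 → 7 → 8 → 9 → 10 → 11 → 12 → 13 → 14 → 15

Answer: 15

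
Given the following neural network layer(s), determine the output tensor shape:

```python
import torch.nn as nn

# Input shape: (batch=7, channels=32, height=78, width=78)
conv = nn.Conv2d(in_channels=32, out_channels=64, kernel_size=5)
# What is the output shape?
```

Input: (7, 32, 78, 78) -> Output: (7, 64, 74, 74)

Answer: (7, 64, 74, 74)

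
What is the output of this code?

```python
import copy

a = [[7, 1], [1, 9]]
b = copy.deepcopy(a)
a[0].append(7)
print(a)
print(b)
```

Key concept: deep copy is fully independent.
Step by step:
`a = [[7, 1], [1, 9]]` → a = [[7, 1], [1, 9]]
`b = copy.deepcopy(a)` → b = [[7, 1], [1, 9]]
`a[0].append(7)` → a = [[7, 1, 7], [1, 9]]
`print(a)` → prints [[7, 1, 7], [1, 9]]
`print(b)` → prints [[7, 1], [1, 9]]

Answer:
[[7, 1, 7], [1, 9]]
[[7, 1], [1, 9]]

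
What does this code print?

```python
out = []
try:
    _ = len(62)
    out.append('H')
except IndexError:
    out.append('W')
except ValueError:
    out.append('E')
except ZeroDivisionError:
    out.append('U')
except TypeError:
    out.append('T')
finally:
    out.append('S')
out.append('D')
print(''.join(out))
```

Execution trace: 'T' (except TypeError) → 'S' (finally) → 'D' (after the try/except). Output: TSD

Answer: TSD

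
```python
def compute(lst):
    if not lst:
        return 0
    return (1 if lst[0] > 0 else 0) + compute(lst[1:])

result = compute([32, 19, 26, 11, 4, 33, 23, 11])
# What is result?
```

Count of positive elements in [32, 19, 26, 11, 4, 33, 23, 11] = 8

Answer: 8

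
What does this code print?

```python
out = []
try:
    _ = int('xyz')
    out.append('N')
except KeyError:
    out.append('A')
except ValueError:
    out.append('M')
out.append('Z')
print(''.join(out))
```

Execution trace: 'M' (except ValueError) → 'Z' (after the try/except). Output: MZ

Answer: MZ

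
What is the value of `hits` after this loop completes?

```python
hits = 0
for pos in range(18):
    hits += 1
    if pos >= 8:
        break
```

Loop breaks when pos reaches 8, hits is 9
`hits` takes the values: 0 → 1 → 2 → 3 → 4 → 5 → 6 → 7 → 8 → 9

Answer: 9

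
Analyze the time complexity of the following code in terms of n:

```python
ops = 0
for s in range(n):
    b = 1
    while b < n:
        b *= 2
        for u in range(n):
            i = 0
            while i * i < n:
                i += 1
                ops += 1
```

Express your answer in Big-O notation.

Each loop level contributes: n × log n × n × √n. Multiplying the contributions gives O(n^2√n log n).

Answer: O(n^2√n log n)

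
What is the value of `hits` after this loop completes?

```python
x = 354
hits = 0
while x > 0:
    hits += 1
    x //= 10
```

Count digits by repeated division by 10
`hits` takes the values: 0 → 1 → 2 → 3

Answer: 3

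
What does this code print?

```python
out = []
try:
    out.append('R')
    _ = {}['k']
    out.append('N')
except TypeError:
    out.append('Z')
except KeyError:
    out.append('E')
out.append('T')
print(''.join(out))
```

Execution trace: 'R' (try body) → 'E' (except KeyError) → 'T' (after the try/except). Output: RET

Answer: RET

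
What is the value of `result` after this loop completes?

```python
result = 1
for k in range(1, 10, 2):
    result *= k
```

Product of 1, 3, 5, ... up to 9
`result` takes the values: 1 → 3 → 15 → 105 → 945

Answer: 945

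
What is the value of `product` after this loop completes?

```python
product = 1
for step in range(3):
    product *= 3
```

3^3 = 27
`product` takes the values: 1 → 3 → 9 → 27

Answer: 27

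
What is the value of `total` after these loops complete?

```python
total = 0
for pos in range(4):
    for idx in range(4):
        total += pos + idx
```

Sum of all pos+idx for pos,idx in 4x4
`total` takes the values: 0 → 1 → 3 → 6 → 7 → 9 → 12 → 16 → 18 → 21 → 25 → 30 → 33 → 37 → 42 → 48

Answer: 48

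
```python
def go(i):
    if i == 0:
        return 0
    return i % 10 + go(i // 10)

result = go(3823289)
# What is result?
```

Sum of digits of 3823289: 9 + 8 + 2 + 3 + 2 + 8 + 3 = 35

Answer: 35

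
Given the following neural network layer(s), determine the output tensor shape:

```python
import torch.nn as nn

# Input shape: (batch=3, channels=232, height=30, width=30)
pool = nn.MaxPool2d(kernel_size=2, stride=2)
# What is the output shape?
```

Input: (3, 232, 30, 30) -> Output: (3, 232, 15, 15)

Answer: (3, 232, 15, 15)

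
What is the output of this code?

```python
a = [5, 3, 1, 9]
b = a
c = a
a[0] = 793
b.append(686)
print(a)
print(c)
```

Key concept: multiple aliases.
Step by step:
`a = [5, 3, 1, 9]` → a = [5, 3, 1, 9]
`b = a` → b = [5, 3, 1, 9] (same object as a)
`c = a` → c = [5, 3, 1, 9] (same object as a, b)
`a[0] = 793` → a = [793, 3, 1, 9] (same object as b, c); b = [793, 3, 1, 9] (same object as a, c); c = [793, 3, 1, 9] (same object as a, b)
`b.append(686)` → a = [793, 3, 1, 9, 686] (same object as b, c); b = [793, 3, 1, 9, 686] (same object as a, c); c = [793, 3, 1, 9, 686] (same object as a, b)
`print(a)` → prints [793, 3, 1, 9, 686]
`print(c)` → prints [793, 3, 1, 9, 686]

Answer:
[793, 3, 1, 9, 686]
[793, 3, 1, 9, 686]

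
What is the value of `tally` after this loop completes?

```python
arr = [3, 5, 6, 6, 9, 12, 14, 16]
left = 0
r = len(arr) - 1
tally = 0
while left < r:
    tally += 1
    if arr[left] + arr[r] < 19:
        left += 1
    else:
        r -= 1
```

Steps to find pair summing to 19
`tally` takes the values: 0 → 1 → 2 → 3 → 4 → 5 → 6 → 7

Answer: 7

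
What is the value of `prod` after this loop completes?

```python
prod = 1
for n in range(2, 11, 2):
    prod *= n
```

Product of even numbers 2 to 10
`prod` takes the values: 1 → 2 → 8 → 48 → 384 → 3840

Answer: 3840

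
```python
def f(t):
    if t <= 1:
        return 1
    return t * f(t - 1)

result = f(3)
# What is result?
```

f(3) = 3 * 2 * 1 = 6

Answer: 6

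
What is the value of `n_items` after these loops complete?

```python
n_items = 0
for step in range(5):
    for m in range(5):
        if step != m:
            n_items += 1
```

5² - 5 (exclude diagonal)
`n_items` takes the values: 0 → 1 → 2 → 3 → 4 → 5 → 6 → 7 → 8 → 9 → 10 → 11 → 12 → 13 → 14 → 15 → 16 → 17 → 18 → 19 → 20

Answer: 20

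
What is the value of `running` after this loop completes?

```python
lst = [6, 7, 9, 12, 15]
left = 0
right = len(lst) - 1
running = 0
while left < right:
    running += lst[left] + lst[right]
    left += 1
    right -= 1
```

Sum of pairs from ends
`running` takes the values: 0 → 21 → 40

Answer: 40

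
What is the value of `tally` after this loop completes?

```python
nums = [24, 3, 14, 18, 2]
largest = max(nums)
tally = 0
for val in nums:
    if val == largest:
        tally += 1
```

Count of max value 24 in [24, 3, 14, 18, 2]
`tally` takes the values: 0 → 1

Answer: 1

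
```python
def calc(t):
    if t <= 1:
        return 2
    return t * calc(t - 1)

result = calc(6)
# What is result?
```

calc(6) = 6 * 5 * 4 * 3 * 2 * 2 = 1440

Answer: 1440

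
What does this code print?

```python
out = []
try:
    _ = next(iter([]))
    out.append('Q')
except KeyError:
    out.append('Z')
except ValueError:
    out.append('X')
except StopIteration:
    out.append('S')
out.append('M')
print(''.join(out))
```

Execution trace: 'S' (except StopIteration) → 'M' (after the try/except). Output: SM

Answer: SM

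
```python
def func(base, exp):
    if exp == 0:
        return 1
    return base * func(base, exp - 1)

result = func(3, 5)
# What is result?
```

func(3, 5) = 3 * 3 * 3 * 3 * 3 = 243

Answer: 243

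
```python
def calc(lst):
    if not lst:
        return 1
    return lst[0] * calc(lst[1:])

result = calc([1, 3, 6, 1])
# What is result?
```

Product over [1, 3, 6, 1] = 1 * 3 * 6 * 1 = 18

Answer: 18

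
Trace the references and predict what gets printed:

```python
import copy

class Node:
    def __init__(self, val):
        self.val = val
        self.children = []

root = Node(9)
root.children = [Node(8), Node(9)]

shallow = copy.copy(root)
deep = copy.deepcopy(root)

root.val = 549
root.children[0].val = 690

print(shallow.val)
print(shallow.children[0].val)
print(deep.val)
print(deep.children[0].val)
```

Key concept: deep copy with custom objects.
Step by step:
`root = Node(9)` → root = Node(val=9, children=[])
`root.children = [Node(8), Node(9)]` → root = Node(val=9, children=[Node(val=8, children=[]), Node(val=9, children=[])])
`shallow = copy.copy(root)` → shallow = Node(val=9, children=[Node(val=8, children=[]), Node(val=9, children=[])])
`deep = copy.deepcopy(root)` → deep = Node(val=9, children=[Node(val=8, children=[]), Node(val=9, children=[])])
`root.val = 549` → root = Node(val=549, children=[Node(val=8, children=[]), Node(val=9, children=[])])
`root.children[0].val = 690` → root = Node(val=549, children=[Node(val=690, children=[]), Node(val=9, children=[])]); shallow = Node(val=9, children=[Node(val=690, children=[]), Node(val=9, children=[])])
`print(shallow.val)` → prints 9
`print(shallow.children[0].val)` → prints 690
`print(deep.val)` → prints 9
`print(deep.children[0].val)` → prints 8

Answer:
9
690
9
8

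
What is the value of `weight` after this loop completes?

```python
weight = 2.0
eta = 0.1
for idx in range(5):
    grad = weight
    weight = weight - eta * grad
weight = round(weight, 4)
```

Gradient descent: w = 2.0 * (1 - 0.1)^5
`weight` takes the values: 2.0 → 1.8 → 1.62 → 1.458 → 1.3122 → 1.18098 → 1.181

Answer: 1.181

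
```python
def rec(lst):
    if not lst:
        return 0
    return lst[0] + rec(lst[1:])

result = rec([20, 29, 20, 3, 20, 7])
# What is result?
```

20 + 29 + 20 + 3 + 20 + 7 + 0 = 99

Answer: 99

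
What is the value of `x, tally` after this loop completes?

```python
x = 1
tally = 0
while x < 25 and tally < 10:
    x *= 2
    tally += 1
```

Double until >= 25 or 10 iterations
`x, tally` takes the values: (1, 0) → (2, 0) → (2, 1) → (4, 1) → (4, 2) → (8, 2) → (8, 3) → (16, 3) → (16, 4) → (32, 4) → (32, 5)

Answer: 32, 5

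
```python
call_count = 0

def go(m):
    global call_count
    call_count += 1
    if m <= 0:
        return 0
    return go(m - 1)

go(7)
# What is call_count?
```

Linear recursion stepping by 1: 8 calls from m=7 down to ≤0.

Answer: 8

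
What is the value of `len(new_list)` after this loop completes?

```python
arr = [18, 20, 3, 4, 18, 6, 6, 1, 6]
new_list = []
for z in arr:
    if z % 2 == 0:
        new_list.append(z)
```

Count even numbers in [18, 20, 3, 4, 18, 6, 6, 1, 6]
`new_list` takes the values: [] → [18] → [18, 20] → [18, 20, 4] → [18, 20, 4, 18] → [18, 20, 4, 18, 6] → [18, 20, 4, 18, 6, 6] → [18, 20, 4, 18, 6, 6, 6]
So `len(new_list)` = 7

Answer: 7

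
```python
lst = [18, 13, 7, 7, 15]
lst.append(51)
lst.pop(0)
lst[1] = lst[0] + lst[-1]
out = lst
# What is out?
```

Trace:
`lst = [18, 13, 7, 7, 15]` → lst = [18, 13, 7, 7, 15]
`lst.append(51)` → lst = [18, 13, 7, 7, 15, 51]
`lst.pop(0)` → lst = [13, 7, 7, 15, 51]
`lst[1] = lst[0] + lst[-1]` → lst = [13, 64, 7, 15, 51]
`out = lst` → out = [13, 64, 7, 15, 51]
So out = [13, 64, 7, 15, 51]

Answer: [13, 64, 7, 15, 51]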